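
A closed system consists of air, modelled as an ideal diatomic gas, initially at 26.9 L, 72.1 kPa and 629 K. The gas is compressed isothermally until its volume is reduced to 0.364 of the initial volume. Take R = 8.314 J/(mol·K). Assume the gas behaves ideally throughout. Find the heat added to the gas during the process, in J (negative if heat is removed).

n = P₁V₁/(RT₁) = 72.1×26.9/(8.314×629) = 0.371 mol.
Isothermal: T stays 629 K; PV = const ⇒ V₂ = 9.79 L, P₂ = 198 kPa.
ΔU = 0 (ideal gas, T constant).
W = nRT ln(V₂/V₁) = 0.371×8.314×629×ln(0.364) = -1960 J.
Q = ΔU + W = -1960 J.

-1960 J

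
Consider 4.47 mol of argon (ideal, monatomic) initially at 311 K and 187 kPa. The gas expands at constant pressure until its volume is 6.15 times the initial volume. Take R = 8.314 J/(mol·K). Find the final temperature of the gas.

V₁ = nRT₁/P₁ = 4.47×8.314×311/187 = 61.8 L.
Isobaric: P stays 187 kPa; V/T = const ⇒ T₂ = 1910 K, V₂ = 380 L.

1910 K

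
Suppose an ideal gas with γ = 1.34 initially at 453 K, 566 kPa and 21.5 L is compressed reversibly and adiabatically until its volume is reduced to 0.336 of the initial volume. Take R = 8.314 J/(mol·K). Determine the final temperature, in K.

656 K

Adiabatic: TV^(γ−1) = const ⇒ T₂ = 453×(2.98)^0.340 = 656 K; PV^γ = const ⇒ P₂ = 2440 kPa.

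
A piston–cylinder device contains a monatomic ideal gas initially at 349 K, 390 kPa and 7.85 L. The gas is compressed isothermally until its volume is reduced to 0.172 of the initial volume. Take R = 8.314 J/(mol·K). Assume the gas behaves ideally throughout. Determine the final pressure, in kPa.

2270 kPa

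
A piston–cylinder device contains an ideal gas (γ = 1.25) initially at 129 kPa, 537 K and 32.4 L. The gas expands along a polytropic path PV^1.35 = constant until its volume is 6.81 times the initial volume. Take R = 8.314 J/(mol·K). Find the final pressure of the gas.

9.68 kPa

Polytropic n=1.35: T₂ = T₁(V₁/V₂)^(n−1) = 537×(0.147)^0.35 = 274 K; P₂ = P₁(V₁/V₂)^n = 9.68 kPa.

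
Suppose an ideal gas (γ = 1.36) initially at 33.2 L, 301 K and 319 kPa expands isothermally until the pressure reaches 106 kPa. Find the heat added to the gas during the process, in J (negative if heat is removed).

n = P₁V₁/(RT₁) = 319×33.2/(8.314×301) = 4.23 mol.
Isothermal: T stays 301 K; PV = const ⇒ V₂ = 99.9 L, P₂ = 106 kPa.
ΔU = 0 (ideal gas, T constant).
W = nRT ln(V₂/V₁) = 4.23×8.314×301×ln(3.01) = 11700 J.
Q = ΔU + W = 11700 J.

11700 J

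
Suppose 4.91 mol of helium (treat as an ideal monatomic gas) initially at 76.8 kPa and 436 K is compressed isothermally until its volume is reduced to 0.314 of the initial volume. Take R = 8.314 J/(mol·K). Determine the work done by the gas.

-20600 J

V₁ = nRT₁/P₁ = 4.91×8.314×436/76.8 = 232 L.
Isothermal: T stays 436 K; PV = const ⇒ V₂ = 72.8 L, P₂ = 245 kPa.
W = nRT ln(V₂/V₁) = 4.91×8.314×436×ln(0.314) = -20600 J.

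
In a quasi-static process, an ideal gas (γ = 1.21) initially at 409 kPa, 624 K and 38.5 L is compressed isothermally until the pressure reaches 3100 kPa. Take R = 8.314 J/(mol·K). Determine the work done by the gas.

-31900 J

n = P₁V₁/(RT₁) = 409×38.5/(8.314×624) = 3.04 mol.
Isothermal: T stays 624 K; PV = const ⇒ V₂ = 5.08 L, P₂ = 3100 kPa.
W = nRT ln(V₂/V₁) = 3.04×8.314×624×ln(0.132) = -31900 J.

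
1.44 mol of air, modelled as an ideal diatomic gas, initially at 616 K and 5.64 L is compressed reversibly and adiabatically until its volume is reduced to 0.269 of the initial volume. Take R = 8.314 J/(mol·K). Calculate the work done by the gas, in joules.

P₁ = nRT₁/V₁ = 1.44×8.314×616/5.64 = 1310 kPa.
Adiabatic: TV^(γ−1) = const ⇒ T₂ = 616×(3.72)^0.400 = 1040 K; PV^γ = const ⇒ P₂ = 8220 kPa.
ΔU = nCvΔT = 1.44×20.8×(1040−616) = 12700 J.
Q = 0 for an adiabatic process, so W = −ΔU = -12700 J.

-12700 J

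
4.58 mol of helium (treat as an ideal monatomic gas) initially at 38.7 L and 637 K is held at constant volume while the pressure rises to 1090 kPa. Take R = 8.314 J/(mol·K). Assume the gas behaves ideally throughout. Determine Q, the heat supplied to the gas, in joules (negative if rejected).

26900 J

P₁ = nRT₁/V₁ = 4.58×8.314×637/38.7 = 627 kPa.
Isochoric: V stays 38.7 L; P/T = const ⇒ T₂ = 1110 K, P₂ = 1090 kPa.
W = 0 (no volume change).
ΔU = nCvΔT = 4.58×12.5×(1110−637) = 26900 J.
Q = ΔU = 26900 J.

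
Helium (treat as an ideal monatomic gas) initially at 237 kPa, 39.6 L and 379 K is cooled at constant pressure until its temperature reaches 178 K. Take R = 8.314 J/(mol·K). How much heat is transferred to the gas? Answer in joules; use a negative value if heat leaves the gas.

n = P₁V₁/(RT₁) = 237×39.6/(8.314×379) = 2.98 mol.
Isobaric: P stays 237 kPa; V/T = const ⇒ T₂ = 178 K, V₂ = 18.6 L.
W = PΔV = 237×(18.6−39.6) kPa·L = -4980 J.
ΔU = nCvΔT = 2.98×12.5×(178−379) = -7470 J.
Q = ΔU + W = nCpΔT = -12400 J.

-12400 J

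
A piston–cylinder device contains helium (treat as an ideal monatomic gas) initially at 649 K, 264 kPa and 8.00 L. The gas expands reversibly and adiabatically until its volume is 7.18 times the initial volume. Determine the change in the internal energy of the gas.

n = P₁V₁/(RT₁) = 264×8.00/(8.314×649) = 0.391 mol.
Adiabatic: TV^(γ−1) = const ⇒ T₂ = 649×(0.139)^0.667 = 174 K; PV^γ = const ⇒ P₂ = 9.88 kPa.
For an ideal gas ΔU = nCvΔT with Cv = (3/2)R = 12.5 J/(mol·K).
ΔU = 0.391×12.5×(174−649) = -2320 J.

-2320 J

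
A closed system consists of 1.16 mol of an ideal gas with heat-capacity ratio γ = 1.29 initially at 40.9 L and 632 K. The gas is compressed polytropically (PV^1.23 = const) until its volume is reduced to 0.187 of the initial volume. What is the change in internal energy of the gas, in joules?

9890 J

P₁ = nRT₁/V₁ = 1.16×8.314×632/40.9 = 149 kPa.
Polytropic n=1.23: T₂ = T₁(V₁/V₂)^(n−1) = 632×(5.35)^0.23 = 929 K; P₂ = P₁(V₁/V₂)^n = 1170 kPa.
For an ideal gas ΔU = nCvΔT with Cv = R/(γ−1) = 28.7 J/(mol·K).
ΔU = 1.16×28.7×(929−632) = 9890 J.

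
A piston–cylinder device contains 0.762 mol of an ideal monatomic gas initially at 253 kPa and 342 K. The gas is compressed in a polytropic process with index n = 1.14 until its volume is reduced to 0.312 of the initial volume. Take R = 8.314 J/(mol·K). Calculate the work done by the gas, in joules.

V₁ = nRT₁/P₁ = 0.762×8.314×342/253 = 8.56 L.
Polytropic n=1.14: T₂ = T₁(V₁/V₂)^(n−1) = 342×(3.21)^0.14 = 403 K; P₂ = P₁(V₁/V₂)^n = 955 kPa.
W = (P₁V₁−P₂V₂)/(n−1) = (253×8.56−955×2.67)/0.14 = -2740 J.

-2740 J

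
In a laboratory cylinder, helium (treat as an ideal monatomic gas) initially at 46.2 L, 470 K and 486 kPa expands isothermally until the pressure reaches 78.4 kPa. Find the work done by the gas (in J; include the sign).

n = P₁V₁/(RT₁) = 486×46.2/(8.314×470) = 5.75 mol.
Isothermal: T stays 470 K; PV = const ⇒ V₂ = 286 L, P₂ = 78.4 kPa.
W = nRT ln(V₂/V₁) = 5.75×8.314×470×ln(6.20) = 41000 J.

41000 J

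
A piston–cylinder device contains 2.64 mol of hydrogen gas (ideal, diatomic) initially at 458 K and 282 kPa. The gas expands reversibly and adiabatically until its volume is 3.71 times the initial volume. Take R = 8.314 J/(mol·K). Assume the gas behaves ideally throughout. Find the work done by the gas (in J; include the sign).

10300 J

V₁ = nRT₁/P₁ = 2.64×8.314×458/282 = 35.6 L.
Adiabatic: TV^(γ−1) = const ⇒ T₂ = 458×(0.270)^0.400 = 271 K; PV^γ = const ⇒ P₂ = 45.0 kPa.
ΔU = nCvΔT = 2.64×20.8×(271−458) = -10300 J.
Q = 0 for an adiabatic process, so W = −ΔU = 10300 J.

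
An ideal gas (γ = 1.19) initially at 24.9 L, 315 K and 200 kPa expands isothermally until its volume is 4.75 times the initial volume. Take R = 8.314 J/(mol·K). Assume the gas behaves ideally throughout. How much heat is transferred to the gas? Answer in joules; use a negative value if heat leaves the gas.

n = P₁V₁/(RT₁) = 200×24.9/(8.314×315) = 1.90 mol.
Isothermal: T stays 315 K; PV = const ⇒ V₂ = 118 L, P₂ = 42.1 kPa.
ΔU = 0 (ideal gas, T constant).
W = nRT ln(V₂/V₁) = 1.90×8.314×315×ln(4.75) = 7760 J.
Q = ΔU + W = 7760 J.

7760 J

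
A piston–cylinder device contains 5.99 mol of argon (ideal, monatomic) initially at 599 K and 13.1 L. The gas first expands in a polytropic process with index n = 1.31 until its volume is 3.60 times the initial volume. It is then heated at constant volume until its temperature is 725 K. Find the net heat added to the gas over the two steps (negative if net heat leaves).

40900 J

P₁ = nRT₁/V₁ = 5.99×8.314×599/13.1 = 2280 kPa.
Step 1 — Polytropic n=1.31: T₂ = T₁(V₁/V₂)^(n−1) = 599×(0.278)^0.31 = 403 K; P₂ = P₁(V₁/V₂)^n = 425 kPa.
W = (P₁V₁−P₂V₂)/(n−1) = (2280×13.1−425×47.2)/0.31 = 31500 J.
ΔU = nCvΔT = 5.99×12.5×(403−599) = -14700 J.
Q = ΔU + W = 16900 J.
State after step 1: P = 425 kPa, V = 47.2 L, T = 403 K.
Step 2 — Isochoric: V stays 47.2 L; P/T = const ⇒ T₂ = 725 K, P₂ = 766 kPa.
W = 0 (no volume change).
ΔU = nCvΔT = 5.99×12.5×(725−403) = 24100 J.
Q = ΔU = 24100 J.
Net over both steps: W = 31500 J, Q = 40900 J, ΔU = 9410 J.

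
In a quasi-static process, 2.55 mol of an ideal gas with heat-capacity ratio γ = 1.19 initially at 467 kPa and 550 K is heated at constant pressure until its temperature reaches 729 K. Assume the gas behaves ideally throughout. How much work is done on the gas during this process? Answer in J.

V₁ = nRT₁/P₁ = 2.55×8.314×550/467 = 25.0 L.
Isobaric: P stays 467 kPa; V/T = const ⇒ T₂ = 729 K, V₂ = 33.1 L.
W = PΔV = 467×(33.1−25.0) kPa·L = 3790 J.
Work done on the gas = −W_by = -3790 J.

-3790 J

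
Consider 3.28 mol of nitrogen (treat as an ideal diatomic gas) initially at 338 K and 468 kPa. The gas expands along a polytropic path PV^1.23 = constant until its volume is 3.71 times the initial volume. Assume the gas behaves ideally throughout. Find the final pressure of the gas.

93.3 kPa

V₁ = nRT₁/P₁ = 3.28×8.314×338/468 = 19.7 L.
Polytropic n=1.23: T₂ = T₁(V₁/V₂)^(n−1) = 338×(0.270)^0.23 = 250 K; P₂ = P₁(V₁/V₂)^n = 93.3 kPa.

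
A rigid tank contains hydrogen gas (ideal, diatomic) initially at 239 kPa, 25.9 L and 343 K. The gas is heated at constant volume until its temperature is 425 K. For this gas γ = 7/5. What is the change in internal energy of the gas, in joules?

3700 J

n = P₁V₁/(RT₁) = 239×25.9/(8.314×343) = 2.17 mol.
Isochoric: V stays 25.9 L; P/T = const ⇒ T₂ = 425 K, P₂ = 296 kPa.
For an ideal gas ΔU = nCvΔT with Cv = (5/2)R = 20.8 J/(mol·K).
ΔU = 2.17×20.8×(425−343) = 3700 J.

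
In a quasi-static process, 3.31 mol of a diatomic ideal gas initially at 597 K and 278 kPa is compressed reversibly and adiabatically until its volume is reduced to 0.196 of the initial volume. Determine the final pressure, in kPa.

V₁ = nRT₁/P₁ = 3.31×8.314×597/278 = 59.1 L.
Adiabatic: TV^(γ−1) = const ⇒ T₂ = 597×(5.10)^0.400 = 1150 K; PV^γ = const ⇒ P₂ = 2720 kPa.

2720 kPa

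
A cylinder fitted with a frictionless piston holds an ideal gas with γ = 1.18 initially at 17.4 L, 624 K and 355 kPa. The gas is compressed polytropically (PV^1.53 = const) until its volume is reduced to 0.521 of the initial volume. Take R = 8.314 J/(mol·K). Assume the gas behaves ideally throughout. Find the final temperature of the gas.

882 K

Polytropic n=1.53: T₂ = T₁(V₁/V₂)^(n−1) = 624×(1.92)^0.53 = 882 K; P₂ = P₁(V₁/V₂)^n = 963 kPa.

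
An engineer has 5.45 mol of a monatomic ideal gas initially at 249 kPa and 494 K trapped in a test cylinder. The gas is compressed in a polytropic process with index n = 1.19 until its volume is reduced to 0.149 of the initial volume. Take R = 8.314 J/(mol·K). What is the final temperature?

709 K

V₁ = nRT₁/P₁ = 5.45×8.314×494/249 = 89.9 L.
Polytropic n=1.19: T₂ = T₁(V₁/V₂)^(n−1) = 494×(6.71)^0.19 = 709 K; P₂ = P₁(V₁/V₂)^n = 2400 kPa.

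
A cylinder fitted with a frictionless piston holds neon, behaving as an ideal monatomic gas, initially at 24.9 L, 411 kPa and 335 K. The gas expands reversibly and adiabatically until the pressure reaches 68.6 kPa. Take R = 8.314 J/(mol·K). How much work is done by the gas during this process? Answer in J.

7850 J

n = P₁V₁/(RT₁) = 411×24.9/(8.314×335) = 3.67 mol.
Adiabatic: T₂/T₁ = (P₂/P₁)^((γ−1)/γ) ⇒ T₂ = 335×(0.167)^0.400 = 164 K; V₂ = 72.9 L.
ΔU = nCvΔT = 3.67×12.5×(164−335) = -7850 J.
Q = 0 for an adiabatic process, so W = −ΔU = 7850 J.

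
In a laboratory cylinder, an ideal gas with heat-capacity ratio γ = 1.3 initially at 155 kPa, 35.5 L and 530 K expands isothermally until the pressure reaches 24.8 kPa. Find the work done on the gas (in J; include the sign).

n = P₁V₁/(RT₁) = 155×35.5/(8.314×530) = 1.25 mol.
Isothermal: T stays 530 K; PV = const ⇒ V₂ = 222 L, P₂ = 24.8 kPa.
W = nRT ln(V₂/V₁) = 1.25×8.314×530×ln(6.25) = 10100 J.
Work done on the gas = −W_by = -10100 J.

-10100 J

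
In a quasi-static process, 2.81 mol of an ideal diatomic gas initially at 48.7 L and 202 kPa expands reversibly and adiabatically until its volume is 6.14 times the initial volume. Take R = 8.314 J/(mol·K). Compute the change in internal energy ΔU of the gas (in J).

T₁ = P₁V₁/(nR) = 202×48.7/(2.81×8.314) = 421 K.
Adiabatic: TV^(γ−1) = const ⇒ T₂ = 421×(0.163)^0.400 = 204 K; PV^γ = const ⇒ P₂ = 15.9 kPa.
For an ideal gas ΔU = nCvΔT with Cv = (5/2)R = 20.8 J/(mol·K).
ΔU = 2.81×20.8×(204−421) = -12700 J.

-12700 J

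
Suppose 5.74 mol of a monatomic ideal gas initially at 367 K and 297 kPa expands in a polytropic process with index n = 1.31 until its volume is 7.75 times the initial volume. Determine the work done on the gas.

-26600 J

V₁ = nRT₁/P₁ = 5.74×8.314×367/297 = 59.0 L.
Polytropic n=1.31: T₂ = T₁(V₁/V₂)^(n−1) = 367×(0.129)^0.31 = 195 K; P₂ = P₁(V₁/V₂)^n = 20.3 kPa.
W = (P₁V₁−P₂V₂)/(n−1) = (297×59.0−20.3×457)/0.31 = 26600 J.
Work done on the gas = −W_by = -26600 J.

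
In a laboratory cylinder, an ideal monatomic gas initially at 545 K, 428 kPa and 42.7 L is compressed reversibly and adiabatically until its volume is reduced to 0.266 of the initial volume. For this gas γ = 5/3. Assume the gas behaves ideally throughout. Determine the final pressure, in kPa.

Adiabatic: TV^(γ−1) = const ⇒ T₂ = 545×(3.76)^0.667 = 1320 K; PV^γ = const ⇒ P₂ = 3890 kPa.

3890 kPa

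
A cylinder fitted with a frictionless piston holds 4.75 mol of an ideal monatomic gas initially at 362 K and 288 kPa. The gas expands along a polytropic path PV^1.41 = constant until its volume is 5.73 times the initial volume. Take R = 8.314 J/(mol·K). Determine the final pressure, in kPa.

V₁ = nRT₁/P₁ = 4.75×8.314×362/288 = 49.6 L.
Polytropic n=1.41: T₂ = T₁(V₁/V₂)^(n−1) = 362×(0.175)^0.41 = 177 K; P₂ = P₁(V₁/V₂)^n = 24.6 kPa.

24.6 kPa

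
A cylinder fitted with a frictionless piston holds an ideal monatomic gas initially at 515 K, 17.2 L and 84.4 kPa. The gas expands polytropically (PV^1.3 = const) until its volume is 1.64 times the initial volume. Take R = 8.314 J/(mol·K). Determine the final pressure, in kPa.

44.4 kPa

Polytropic n=1.3: T₂ = T₁(V₁/V₂)^(n−1) = 515×(0.610)^0.30 = 444 K; P₂ = P₁(V₁/V₂)^n = 44.4 kPa.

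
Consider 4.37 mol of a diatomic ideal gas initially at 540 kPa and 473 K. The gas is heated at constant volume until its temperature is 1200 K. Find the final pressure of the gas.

1370 kPa

V₁ = nRT₁/P₁ = 4.37×8.314×473/540 = 31.8 L.
Isochoric: V stays 31.8 L; P/T = const ⇒ T₂ = 1200 K, P₂ = 1370 kPa.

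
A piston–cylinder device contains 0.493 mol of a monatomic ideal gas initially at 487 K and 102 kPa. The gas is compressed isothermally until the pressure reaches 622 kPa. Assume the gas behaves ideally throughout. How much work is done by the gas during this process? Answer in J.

-3610 J

V₁ = nRT₁/P₁ = 0.493×8.314×487/102 = 19.6 L.
Isothermal: T stays 487 K; PV = const ⇒ V₂ = 3.21 L, P₂ = 622 kPa.
W = nRT ln(V₂/V₁) = 0.493×8.314×487×ln(0.164) = -3610 J.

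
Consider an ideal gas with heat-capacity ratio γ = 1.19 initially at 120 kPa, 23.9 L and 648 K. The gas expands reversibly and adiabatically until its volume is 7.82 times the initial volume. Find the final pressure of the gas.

10.4 kPa

Adiabatic: TV^(γ−1) = const ⇒ T₂ = 648×(0.128)^0.190 = 438 K; PV^γ = const ⇒ P₂ = 10.4 kPa.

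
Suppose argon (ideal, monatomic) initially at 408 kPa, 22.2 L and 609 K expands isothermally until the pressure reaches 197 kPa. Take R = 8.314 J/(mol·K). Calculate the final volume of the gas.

46.0 L

Isothermal: T stays 609 K; PV = const ⇒ V₂ = 46.0 L, P₂ = 197 kPa.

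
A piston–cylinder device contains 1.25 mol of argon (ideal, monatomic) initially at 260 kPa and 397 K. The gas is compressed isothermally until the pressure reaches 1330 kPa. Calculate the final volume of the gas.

V₁ = nRT₁/P₁ = 1.25×8.314×397/260 = 15.9 L.
Isothermal: T stays 397 K; PV = const ⇒ V₂ = 3.10 L, P₂ = 1330 kPa.

3.10 L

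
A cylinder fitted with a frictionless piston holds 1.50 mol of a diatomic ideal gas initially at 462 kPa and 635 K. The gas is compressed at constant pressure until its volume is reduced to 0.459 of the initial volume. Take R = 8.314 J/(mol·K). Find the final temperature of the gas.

291 K

V₁ = nRT₁/P₁ = 1.50×8.314×635/462 = 17.1 L.
Isobaric: P stays 462 kPa; V/T = const ⇒ T₂ = 291 K, V₂ = 7.87 L.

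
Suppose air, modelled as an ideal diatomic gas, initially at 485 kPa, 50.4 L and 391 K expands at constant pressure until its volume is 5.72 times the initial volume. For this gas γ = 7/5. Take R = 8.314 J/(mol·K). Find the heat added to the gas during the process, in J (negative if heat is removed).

n = P₁V₁/(RT₁) = 485×50.4/(8.314×391) = 7.52 mol.
Isobaric: P stays 485 kPa; V/T = const ⇒ T₂ = 2240 K, V₂ = 288 L.
W = PΔV = 485×(288−50.4) kPa·L = 115000 J.
ΔU = nCvΔT = 7.52×20.8×(2240−391) = 288000 J.
Q = ΔU + W = nCpΔT = 404000 J.

404000 J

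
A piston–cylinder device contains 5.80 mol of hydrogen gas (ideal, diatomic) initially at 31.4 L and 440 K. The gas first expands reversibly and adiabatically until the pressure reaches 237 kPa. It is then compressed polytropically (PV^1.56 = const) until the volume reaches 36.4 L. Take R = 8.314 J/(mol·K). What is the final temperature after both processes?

P₁ = nRT₁/V₁ = 5.80×8.314×440/31.4 = 676 kPa.
Step 1 — Adiabatic: T₂/T₁ = (P₂/P₁)^((γ−1)/γ) ⇒ T₂ = 440×(0.351)^0.286 = 326 K; V₂ = 66.4 L.
ΔU = nCvΔT = 5.80×20.8×(326−440) = -13700 J.
Q = 0 for an adiabatic process, so W = −ΔU = 13700 J.
State after step 1: P = 237 kPa, V = 66.4 L, T = 326 K.
Step 2 — Polytropic n=1.56: T₂ = T₁(V₁/V₂)^(n−1) = 326×(1.82)^0.56 = 457 K; P₂ = P₁(V₁/V₂)^n = 605 kPa.
W = (P₁V₁−P₂V₂)/(n−1) = (237×66.4−605×36.4)/0.56 = -11200 J.
ΔU = nCvΔT = 5.80×20.8×(457−326) = 15700 J.
Q = ΔU + W = 4490 J.
Net over both steps: W = 2490 J, Q = 4490 J, ΔU = 2000 J.

457 K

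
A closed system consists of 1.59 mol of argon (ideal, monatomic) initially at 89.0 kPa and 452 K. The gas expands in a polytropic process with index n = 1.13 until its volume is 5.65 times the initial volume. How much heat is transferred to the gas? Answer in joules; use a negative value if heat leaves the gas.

V₁ = nRT₁/P₁ = 1.59×8.314×452/89.0 = 67.1 L.
Polytropic n=1.13: T₂ = T₁(V₁/V₂)^(n−1) = 452×(0.177)^0.13 = 361 K; P₂ = P₁(V₁/V₂)^n = 12.6 kPa.
W = (P₁V₁−P₂V₂)/(n−1) = (89.0×67.1−12.6×379)/0.13 = 9260 J.
ΔU = nCvΔT = 1.59×12.5×(361−452) = -1810 J.
Q = ΔU + W = 7460 J.

7460 J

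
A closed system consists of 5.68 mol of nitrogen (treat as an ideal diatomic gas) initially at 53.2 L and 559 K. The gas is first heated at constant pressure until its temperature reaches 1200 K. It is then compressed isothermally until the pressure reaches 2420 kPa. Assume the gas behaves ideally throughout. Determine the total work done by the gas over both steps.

-59500 J

P₁ = nRT₁/V₁ = 5.68×8.314×559/53.2 = 496 kPa.
Step 1 — Isobaric: P stays 496 kPa; V/T = const ⇒ T₂ = 1200 K, V₂ = 114 L.
W = PΔV = 496×(114−53.2) kPa·L = 30300 J.
ΔU = nCvΔT = 5.68×20.8×(1200−559) = 75700 J.
Q = ΔU + W = nCpΔT = 106000 J.
State after step 1: P = 496 kPa, V = 114 L, T = 1200 K.
Step 2 — Isothermal: T stays 1200 K; PV = const ⇒ V₂ = 23.4 L, P₂ = 2420 kPa.
ΔU = 0 (ideal gas, T constant).
W = nRT ln(V₂/V₁) = 5.68×8.314×1200×ln(0.205) = -89800 J.
Q = ΔU + W = -89800 J.
Net over both steps: W = -59500 J, Q = 16200 J, ΔU = 75700 J.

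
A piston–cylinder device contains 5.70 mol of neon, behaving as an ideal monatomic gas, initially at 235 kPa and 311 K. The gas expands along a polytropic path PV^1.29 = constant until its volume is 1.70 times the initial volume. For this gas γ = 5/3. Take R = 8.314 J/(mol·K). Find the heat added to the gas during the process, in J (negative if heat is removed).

V₁ = nRT₁/P₁ = 5.70×8.314×311/235 = 62.7 L.
Polytropic n=1.29: T₂ = T₁(V₁/V₂)^(n−1) = 311×(0.588)^0.29 = 267 K; P₂ = P₁(V₁/V₂)^n = 119 kPa.
W = (P₁V₁−P₂V₂)/(n−1) = (235×62.7−119×107)/0.29 = 7250 J.
ΔU = nCvΔT = 5.70×12.5×(267−311) = -3150 J.
Q = ΔU + W = 4100 J.

4100 J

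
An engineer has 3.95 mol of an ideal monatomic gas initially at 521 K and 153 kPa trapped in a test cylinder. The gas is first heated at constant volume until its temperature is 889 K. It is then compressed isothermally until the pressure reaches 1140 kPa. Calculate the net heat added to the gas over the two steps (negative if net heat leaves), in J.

-24900 J

V₁ = nRT₁/P₁ = 3.95×8.314×521/153 = 112 L.
Step 1 — Isochoric: V stays 112 L; P/T = const ⇒ T₂ = 889 K, P₂ = 261 kPa.
W = 0 (no volume change).
ΔU = nCvΔT = 3.95×12.5×(889−521) = 18100 J.
Q = ΔU = 18100 J.
State after step 1: P = 261 kPa, V = 112 L, T = 889 K.
Step 2 — Isothermal: T stays 889 K; PV = const ⇒ V₂ = 25.6 L, P₂ = 1140 kPa.
ΔU = 0 (ideal gas, T constant).
W = nRT ln(V₂/V₁) = 3.95×8.314×889×ln(0.229) = -43000 J.
Q = ΔU + W = -43000 J.
Net over both steps: W = -43000 J, Q = -24900 J, ΔU = 18100 J.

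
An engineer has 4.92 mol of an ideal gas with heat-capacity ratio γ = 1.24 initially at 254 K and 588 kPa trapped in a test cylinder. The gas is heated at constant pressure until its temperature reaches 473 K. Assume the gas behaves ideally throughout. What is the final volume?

V₁ = nRT₁/P₁ = 4.92×8.314×254/588 = 17.7 L.
Isobaric: P stays 588 kPa; V/T = const ⇒ T₂ = 473 K, V₂ = 32.9 L.

32.9 L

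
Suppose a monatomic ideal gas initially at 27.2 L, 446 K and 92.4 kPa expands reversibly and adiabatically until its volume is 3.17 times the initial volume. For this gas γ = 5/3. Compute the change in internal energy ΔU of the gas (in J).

-2020 J

n = P₁V₁/(RT₁) = 92.4×27.2/(8.314×446) = 0.678 mol.
Adiabatic: TV^(γ−1) = const ⇒ T₂ = 446×(0.315)^0.667 = 207 K; PV^γ = const ⇒ P₂ = 13.5 kPa.
For an ideal gas ΔU = nCvΔT with Cv = (3/2)R = 12.5 J/(mol·K).
ΔU = 0.678×12.5×(207−446) = -2020 J.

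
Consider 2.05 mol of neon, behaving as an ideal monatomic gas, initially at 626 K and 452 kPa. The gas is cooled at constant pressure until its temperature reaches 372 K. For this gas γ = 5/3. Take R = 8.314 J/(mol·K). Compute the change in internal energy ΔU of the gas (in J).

-6490 J

V₁ = nRT₁/P₁ = 2.05×8.314×626/452 = 23.6 L.
Isobaric: P stays 452 kPa; V/T = const ⇒ T₂ = 372 K, V₂ = 14.0 L.
For an ideal gas ΔU = nCvΔT with Cv = (3/2)R = 12.5 J/(mol·K).
ΔU = 2.05×12.5×(372−626) = -6490 J.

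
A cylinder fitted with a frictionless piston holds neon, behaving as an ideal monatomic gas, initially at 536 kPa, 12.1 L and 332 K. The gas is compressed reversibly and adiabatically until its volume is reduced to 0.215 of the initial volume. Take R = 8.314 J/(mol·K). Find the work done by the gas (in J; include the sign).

-17400 J

n = P₁V₁/(RT₁) = 536×12.1/(8.314×332) = 2.35 mol.
Adiabatic: TV^(γ−1) = const ⇒ T₂ = 332×(4.65)^0.667 = 925 K; PV^γ = const ⇒ P₂ = 6950 kPa.
ΔU = nCvΔT = 2.35×12.5×(925−332) = 17400 J.
Q = 0 for an adiabatic process, so W = −ΔU = -17400 J.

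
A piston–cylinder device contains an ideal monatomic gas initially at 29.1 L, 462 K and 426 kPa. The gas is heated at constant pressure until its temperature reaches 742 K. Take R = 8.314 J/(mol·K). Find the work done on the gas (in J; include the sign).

-7510 J

n = P₁V₁/(RT₁) = 426×29.1/(8.314×462) = 3.23 mol.
Isobaric: P stays 426 kPa; V/T = const ⇒ T₂ = 742 K, V₂ = 46.7 L.
W = PΔV = 426×(46.7−29.1) kPa·L = 7510 J.
Work done on the gas = −W_by = -7510 J.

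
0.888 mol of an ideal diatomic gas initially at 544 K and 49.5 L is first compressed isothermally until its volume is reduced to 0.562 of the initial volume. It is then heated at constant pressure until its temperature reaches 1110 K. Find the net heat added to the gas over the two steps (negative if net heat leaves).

12300 J

P₁ = nRT₁/V₁ = 0.888×8.314×544/49.5 = 81.1 kPa.
Step 1 — Isothermal: T stays 544 K; PV = const ⇒ V₂ = 27.8 L, P₂ = 144 kPa.
ΔU = 0 (ideal gas, T constant).
W = nRT ln(V₂/V₁) = 0.888×8.314×544×ln(0.562) = -2310 J.
Q = ΔU + W = -2310 J.
State after step 1: P = 144 kPa, V = 27.8 L, T = 544 K.
Step 2 — Isobaric: P stays 144 kPa; V/T = const ⇒ T₂ = 1110 K, V₂ = 56.8 L.
W = PΔV = 144×(56.8−27.8) kPa·L = 4180 J.
ΔU = nCvΔT = 0.888×20.8×(1110−544) = 10400 J.
Q = ΔU + W = nCpΔT = 14600 J.
Net over both steps: W = 1860 J, Q = 12300 J, ΔU = 10400 J.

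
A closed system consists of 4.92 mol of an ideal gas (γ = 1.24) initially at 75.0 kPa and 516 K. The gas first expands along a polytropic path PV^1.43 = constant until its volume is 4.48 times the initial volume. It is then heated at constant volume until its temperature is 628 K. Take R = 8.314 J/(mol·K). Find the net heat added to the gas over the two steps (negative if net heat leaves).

42400 J

V₁ = nRT₁/P₁ = 4.92×8.314×516/75.0 = 281 L.
Step 1 — Polytropic n=1.43: T₂ = T₁(V₁/V₂)^(n−1) = 516×(0.223)^0.43 = 271 K; P₂ = P₁(V₁/V₂)^n = 8.78 kPa.
W = (P₁V₁−P₂V₂)/(n−1) = (75.0×281−8.78×1260)/0.43 = 23300 J.
ΔU = nCvΔT = 4.92×34.6×(271−516) = -41800 J.
Q = ΔU + W = -18500 J.
State after step 1: P = 8.78 kPa, V = 1260 L, T = 271 K.
Step 2 — Isochoric: V stays 1260 L; P/T = const ⇒ T₂ = 628 K, P₂ = 20.4 kPa.
W = 0 (no volume change).
ΔU = nCvΔT = 4.92×34.6×(628−271) = 60900 J.
Q = ΔU = 60900 J.
Net over both steps: W = 23300 J, Q = 42400 J, ΔU = 19100 J.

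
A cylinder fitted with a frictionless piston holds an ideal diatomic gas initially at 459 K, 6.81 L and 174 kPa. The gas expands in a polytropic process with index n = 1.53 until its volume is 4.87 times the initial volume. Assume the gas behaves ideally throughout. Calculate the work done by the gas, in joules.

1270 J

n = P₁V₁/(RT₁) = 174×6.81/(8.314×459) = 0.311 mol.
Polytropic n=1.53: T₂ = T₁(V₁/V₂)^(n−1) = 459×(0.205)^0.53 = 198 K; P₂ = P₁(V₁/V₂)^n = 15.4 kPa.
W = (P₁V₁−P₂V₂)/(n−1) = (174×6.81−15.4×33.2)/0.53 = 1270 J.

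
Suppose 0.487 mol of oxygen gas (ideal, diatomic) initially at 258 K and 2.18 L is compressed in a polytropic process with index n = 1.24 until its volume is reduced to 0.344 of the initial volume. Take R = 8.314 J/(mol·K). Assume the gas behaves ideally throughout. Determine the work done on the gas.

P₁ = nRT₁/V₁ = 0.487×8.314×258/2.18 = 479 kPa.
Polytropic n=1.24: T₂ = T₁(V₁/V₂)^(n−1) = 258×(2.91)^0.24 = 333 K; P₂ = P₁(V₁/V₂)^n = 1800 kPa.
W = (P₁V₁−P₂V₂)/(n−1) = (479×2.18−1800×0.750)/0.24 = -1270 J.
Work done on the gas = −W_by = 1270 J.

1270 J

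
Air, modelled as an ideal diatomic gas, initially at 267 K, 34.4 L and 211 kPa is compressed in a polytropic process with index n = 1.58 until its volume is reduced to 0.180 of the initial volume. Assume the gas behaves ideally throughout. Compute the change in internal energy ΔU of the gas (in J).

n = P₁V₁/(RT₁) = 211×34.4/(8.314×267) = 3.27 mol.
Polytropic n=1.58: T₂ = T₁(V₁/V₂)^(n−1) = 267×(5.56)^0.58 = 722 K; P₂ = P₁(V₁/V₂)^n = 3170 kPa.
For an ideal gas ΔU = nCvΔT with Cv = (5/2)R = 20.8 J/(mol·K).
ΔU = 3.27×20.8×(722−267) = 30900 J.

30900 J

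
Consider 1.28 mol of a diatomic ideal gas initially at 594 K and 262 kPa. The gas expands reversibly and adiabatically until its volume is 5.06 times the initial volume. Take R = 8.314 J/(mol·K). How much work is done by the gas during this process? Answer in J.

7540 J

V₁ = nRT₁/P₁ = 1.28×8.314×594/262 = 24.1 L.
Adiabatic: TV^(γ−1) = const ⇒ T₂ = 594×(0.198)^0.400 = 311 K; PV^γ = const ⇒ P₂ = 27.1 kPa.
ΔU = nCvΔT = 1.28×20.8×(311−594) = -7540 J.
Q = 0 for an adiabatic process, so W = −ΔU = 7540 J.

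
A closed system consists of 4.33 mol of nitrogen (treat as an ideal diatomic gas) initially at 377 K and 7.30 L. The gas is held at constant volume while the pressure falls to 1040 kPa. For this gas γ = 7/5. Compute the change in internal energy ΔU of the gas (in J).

-14900 J

P₁ = nRT₁/V₁ = 4.33×8.314×377/7.30 = 1860 kPa.
Isochoric: V stays 7.30 L; P/T = const ⇒ T₂ = 211 K, P₂ = 1040 kPa.
For an ideal gas ΔU = nCvΔT with Cv = (5/2)R = 20.8 J/(mol·K).
ΔU = 4.33×20.8×(211−377) = -14900 J.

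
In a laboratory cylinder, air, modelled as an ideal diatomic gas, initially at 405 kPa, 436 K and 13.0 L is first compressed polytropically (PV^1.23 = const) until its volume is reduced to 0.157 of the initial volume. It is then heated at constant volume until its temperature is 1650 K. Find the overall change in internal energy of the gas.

36600 J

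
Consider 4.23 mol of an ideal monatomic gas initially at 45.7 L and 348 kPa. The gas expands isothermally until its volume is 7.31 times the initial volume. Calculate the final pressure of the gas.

T₁ = P₁V₁/(nR) = 348×45.7/(4.23×8.314) = 452 K.
Isothermal: T stays 452 K; PV = const ⇒ V₂ = 334 L, P₂ = 47.6 kPa.

47.6 kPa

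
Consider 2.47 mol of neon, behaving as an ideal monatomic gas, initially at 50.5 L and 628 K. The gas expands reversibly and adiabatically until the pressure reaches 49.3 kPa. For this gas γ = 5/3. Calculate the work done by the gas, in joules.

P₁ = nRT₁/V₁ = 2.47×8.314×628/50.5 = 255 kPa.
Adiabatic: T₂/T₁ = (P₂/P₁)^((γ−1)/γ) ⇒ T₂ = 628×(0.193)^0.400 = 325 K; V₂ = 135 L.
ΔU = nCvΔT = 2.47×12.5×(325−628) = -9330 J.
Q = 0 for an adiabatic process, so W = −ΔU = 9330 J.

9330 J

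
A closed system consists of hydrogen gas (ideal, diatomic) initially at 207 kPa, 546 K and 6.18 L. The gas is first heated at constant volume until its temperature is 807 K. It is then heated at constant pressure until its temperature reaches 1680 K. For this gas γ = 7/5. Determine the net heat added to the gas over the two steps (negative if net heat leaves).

n = P₁V₁/(RT₁) = 207×6.18/(8.314×546) = 0.282 mol.
Step 1 — Isochoric: V stays 6.18 L; P/T = const ⇒ T₂ = 807 K, P₂ = 306 kPa.
W = 0 (no volume change).
ΔU = nCvΔT = 0.282×20.8×(807−546) = 1530 J.
Q = ΔU = 1530 J.
State after step 1: P = 306 kPa, V = 6.18 L, T = 807 K.
Step 2 — Isobaric: P stays 306 kPa; V/T = const ⇒ T₂ = 1680 K, V₂ = 12.9 L.
W = PΔV = 306×(12.9−6.18) kPa·L = 2050 J.
ΔU = nCvΔT = 0.282×20.8×(1680−807) = 5110 J.
Q = ΔU + W = nCpΔT = 7160 J.
Net over both steps: W = 2050 J, Q = 8690 J, ΔU = 6640 J.

8690 J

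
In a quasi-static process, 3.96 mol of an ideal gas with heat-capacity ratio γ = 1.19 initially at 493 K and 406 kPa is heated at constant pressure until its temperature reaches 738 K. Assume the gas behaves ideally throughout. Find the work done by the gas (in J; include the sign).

8070 J

V₁ = nRT₁/P₁ = 3.96×8.314×493/406 = 40.0 L.
Isobaric: P stays 406 kPa; V/T = const ⇒ T₂ = 738 K, V₂ = 59.8 L.
W = PΔV = 406×(59.8−40.0) kPa·L = 8070 J.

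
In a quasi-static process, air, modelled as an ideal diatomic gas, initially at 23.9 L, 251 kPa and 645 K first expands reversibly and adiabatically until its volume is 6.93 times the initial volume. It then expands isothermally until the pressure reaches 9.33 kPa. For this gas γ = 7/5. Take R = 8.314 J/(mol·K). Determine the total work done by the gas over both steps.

9690 J

n = P₁V₁/(RT₁) = 251×23.9/(8.314×645) = 1.12 mol.
Step 1 — Adiabatic: TV^(γ−1) = const ⇒ T₂ = 645×(0.144)^0.400 = 297 K; PV^γ = const ⇒ P₂ = 16.7 kPa.
ΔU = nCvΔT = 1.12×20.8×(297−645) = -8080 J.
Q = 0 for an adiabatic process, so W = −ΔU = 8080 J.
State after step 1: P = 16.7 kPa, V = 166 L, T = 297 K.
Step 2 — Isothermal: T stays 297 K; PV = const ⇒ V₂ = 296 L, P₂ = 9.33 kPa.
ΔU = 0 (ideal gas, T constant).
W = nRT ln(V₂/V₁) = 1.12×8.314×297×ln(1.79) = 1610 J.
Q = ΔU + W = 1610 J.
Net over both steps: W = 9690 J, Q = 1610 J, ΔU = -8080 J.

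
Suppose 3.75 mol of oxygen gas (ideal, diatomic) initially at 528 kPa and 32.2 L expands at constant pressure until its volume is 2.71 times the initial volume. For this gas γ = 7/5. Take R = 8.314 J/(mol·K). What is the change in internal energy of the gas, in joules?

T₁ = P₁V₁/(nR) = 528×32.2/(3.75×8.314) = 545 K.
Isobaric: P stays 528 kPa; V/T = const ⇒ T₂ = 1480 K, V₂ = 87.3 L.
For an ideal gas ΔU = nCvΔT with Cv = (5/2)R = 20.8 J/(mol·K).
ΔU = 3.75×20.8×(1480−545) = 72700 J.

72700 J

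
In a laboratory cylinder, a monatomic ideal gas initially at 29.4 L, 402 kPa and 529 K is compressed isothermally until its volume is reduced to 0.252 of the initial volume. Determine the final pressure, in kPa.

1600 kPa

Isothermal: T stays 529 K; PV = const ⇒ V₂ = 7.41 L, P₂ = 1600 kPa.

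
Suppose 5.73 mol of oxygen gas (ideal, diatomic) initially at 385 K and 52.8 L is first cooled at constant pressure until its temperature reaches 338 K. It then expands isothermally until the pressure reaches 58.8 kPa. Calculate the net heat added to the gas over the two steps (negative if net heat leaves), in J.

20800 J

P₁ = nRT₁/V₁ = 5.73×8.314×385/52.8 = 347 kPa.
Step 1 — Isobaric: P stays 347 kPa; V/T = const ⇒ T₂ = 338 K, V₂ = 46.4 L.
W = PΔV = 347×(46.4−52.8) kPa·L = -2240 J.
ΔU = nCvΔT = 5.73×20.8×(338−385) = -5600 J.
Q = ΔU + W = nCpΔT = -7840 J.
State after step 1: P = 347 kPa, V = 46.4 L, T = 338 K.
Step 2 — Isothermal: T stays 338 K; PV = const ⇒ V₂ = 274 L, P₂ = 58.8 kPa.
ΔU = 0 (ideal gas, T constant).
W = nRT ln(V₂/V₁) = 5.73×8.314×338×ln(5.91) = 28600 J.
Q = ΔU + W = 28600 J.
Net over both steps: W = 26400 J, Q = 20800 J, ΔU = -5600 J.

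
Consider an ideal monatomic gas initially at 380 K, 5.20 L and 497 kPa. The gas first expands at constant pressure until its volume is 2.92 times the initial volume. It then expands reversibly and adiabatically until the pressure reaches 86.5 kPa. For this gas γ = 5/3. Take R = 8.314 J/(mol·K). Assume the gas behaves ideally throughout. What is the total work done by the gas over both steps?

n = P₁V₁/(RT₁) = 497×5.20/(8.314×380) = 0.818 mol.
Step 1 — Isobaric: P stays 497 kPa; V/T = const ⇒ T₂ = 1110 K, V₂ = 15.2 L.
W = PΔV = 497×(15.2−5.20) kPa·L = 4960 J.
ΔU = nCvΔT = 0.818×12.5×(1110−380) = 7440 J.
Q = ΔU + W = nCpΔT = 12400 J.
State after step 1: P = 497 kPa, V = 15.2 L, T = 1110 K.
Step 2 — Adiabatic: T₂/T₁ = (P₂/P₁)^((γ−1)/γ) ⇒ T₂ = 1110×(0.174)^0.400 = 551 K; V₂ = 43.4 L.
ΔU = nCvΔT = 0.818×12.5×(551−1110) = -5690 J.
Q = 0 for an adiabatic process, so W = −ΔU = 5690 J.
Net over both steps: W = 10700 J, Q = 12400 J, ΔU = 1750 J.

10700 J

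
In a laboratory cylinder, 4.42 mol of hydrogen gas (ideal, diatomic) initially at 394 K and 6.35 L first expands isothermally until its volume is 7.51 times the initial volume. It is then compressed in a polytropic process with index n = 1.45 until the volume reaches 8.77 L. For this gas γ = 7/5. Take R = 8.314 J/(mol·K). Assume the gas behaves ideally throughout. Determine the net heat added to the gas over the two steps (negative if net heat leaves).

33800 J

P₁ = nRT₁/V₁ = 4.42×8.314×394/6.35 = 2280 kPa.
Step 1 — Isothermal: T stays 394 K; PV = const ⇒ V₂ = 47.7 L, P₂ = 304 kPa.
ΔU = 0 (ideal gas, T constant).
W = nRT ln(V₂/V₁) = 4.42×8.314×394×ln(7.51) = 29200 J.
Q = ΔU + W = 29200 J.
State after step 1: P = 304 kPa, V = 47.7 L, T = 394 K.
Step 2 — Polytropic n=1.45: T₂ = T₁(V₁/V₂)^(n−1) = 394×(5.44)^0.45 = 844 K; P₂ = P₁(V₁/V₂)^n = 3540 kPa.
W = (P₁V₁−P₂V₂)/(n−1) = (304×47.7−3540×8.77)/0.45 = -36800 J.
ΔU = nCvΔT = 4.42×20.8×(844−394) = 41400 J.
Q = ΔU + W = 4600 J.
Net over both steps: W = -7570 J, Q = 33800 J, ΔU = 41400 J.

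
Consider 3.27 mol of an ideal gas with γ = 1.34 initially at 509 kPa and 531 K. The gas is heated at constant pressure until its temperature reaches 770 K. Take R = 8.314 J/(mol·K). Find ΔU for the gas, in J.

19100 J

V₁ = nRT₁/P₁ = 3.27×8.314×531/509 = 28.4 L.
Isobaric: P stays 509 kPa; V/T = const ⇒ T₂ = 770 K, V₂ = 41.1 L.
For an ideal gas ΔU = nCvΔT with Cv = R/(γ−1) = 24.5 J/(mol·K).
ΔU = 3.27×24.5×(770−531) = 19100 J.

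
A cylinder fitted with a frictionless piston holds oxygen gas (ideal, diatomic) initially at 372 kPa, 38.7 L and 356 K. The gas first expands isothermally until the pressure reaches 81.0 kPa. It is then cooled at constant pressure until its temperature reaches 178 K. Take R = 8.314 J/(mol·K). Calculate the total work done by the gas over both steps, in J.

n = P₁V₁/(RT₁) = 372×38.7/(8.314×356) = 4.86 mol.
Step 1 — Isothermal: T stays 356 K; PV = const ⇒ V₂ = 178 L, P₂ = 81.0 kPa.
ΔU = 0 (ideal gas, T constant).
W = nRT ln(V₂/V₁) = 4.86×8.314×356×ln(4.59) = 21900 J.
Q = ΔU + W = 21900 J.
State after step 1: P = 81.0 kPa, V = 178 L, T = 356 K.
Step 2 — Isobaric: P stays 81.0 kPa; V/T = const ⇒ T₂ = 178 K, V₂ = 88.9 L.
W = PΔV = 81.0×(88.9−178) kPa·L = -7200 J.
ΔU = nCvΔT = 4.86×20.8×(178−356) = -18000 J.
Q = ΔU + W = nCpΔT = -25200 J.
Net over both steps: W = 14700 J, Q = -3250 J, ΔU = -18000 J.

14700 J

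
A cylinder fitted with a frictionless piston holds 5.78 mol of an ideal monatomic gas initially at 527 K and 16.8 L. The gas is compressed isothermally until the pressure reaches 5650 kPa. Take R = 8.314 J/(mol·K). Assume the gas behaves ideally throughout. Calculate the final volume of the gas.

4.48 L

P₁ = nRT₁/V₁ = 5.78×8.314×527/16.8 = 1510 kPa.
Isothermal: T stays 527 K; PV = const ⇒ V₂ = 4.48 L, P₂ = 5650 kPa.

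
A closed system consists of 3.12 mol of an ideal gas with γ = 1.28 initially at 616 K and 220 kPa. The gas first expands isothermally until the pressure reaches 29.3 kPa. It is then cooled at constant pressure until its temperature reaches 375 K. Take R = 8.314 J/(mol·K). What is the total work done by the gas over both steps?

26000 J

V₁ = nRT₁/P₁ = 3.12×8.314×616/220 = 72.6 L.
Step 1 — Isothermal: T stays 616 K; PV = const ⇒ V₂ = 545 L, P₂ = 29.3 kPa.
ΔU = 0 (ideal gas, T constant).
W = nRT ln(V₂/V₁) = 3.12×8.314×616×ln(7.51) = 32200 J.
Q = ΔU + W = 32200 J.
State after step 1: P = 29.3 kPa, V = 545 L, T = 616 K.
Step 2 — Isobaric: P stays 29.3 kPa; V/T = const ⇒ T₂ = 375 K, V₂ = 332 L.
W = PΔV = 29.3×(332−545) kPa·L = -6250 J.
ΔU = nCvΔT = 3.12×29.7×(375−616) = -22300 J.
Q = ΔU + W = nCpΔT = -28600 J.
Net over both steps: W = 26000 J, Q = 3640 J, ΔU = -22300 J.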